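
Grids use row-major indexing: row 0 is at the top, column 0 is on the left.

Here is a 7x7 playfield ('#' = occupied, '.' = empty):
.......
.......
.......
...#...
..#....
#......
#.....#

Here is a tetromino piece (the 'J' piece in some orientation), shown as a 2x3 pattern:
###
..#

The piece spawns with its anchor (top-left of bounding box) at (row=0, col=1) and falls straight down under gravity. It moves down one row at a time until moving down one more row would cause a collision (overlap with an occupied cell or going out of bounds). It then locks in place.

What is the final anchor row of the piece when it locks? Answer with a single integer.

Spawn at (row=0, col=1). Try each row:
  row 0: fits
  row 1: fits
  row 2: blocked -> lock at row 1

Answer: 1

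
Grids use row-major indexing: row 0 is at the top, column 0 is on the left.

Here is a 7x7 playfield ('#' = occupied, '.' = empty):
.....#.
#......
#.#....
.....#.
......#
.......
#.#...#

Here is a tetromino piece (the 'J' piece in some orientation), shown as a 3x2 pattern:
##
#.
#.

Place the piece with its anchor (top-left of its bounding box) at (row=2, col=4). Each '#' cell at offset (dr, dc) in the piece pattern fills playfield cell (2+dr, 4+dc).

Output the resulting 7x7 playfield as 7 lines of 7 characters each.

Fill (2+0,4+0) = (2,4)
Fill (2+0,4+1) = (2,5)
Fill (2+1,4+0) = (3,4)
Fill (2+2,4+0) = (4,4)

Answer: .....#.
#......
#.#.##.
....##.
....#.#
.......
#.#...#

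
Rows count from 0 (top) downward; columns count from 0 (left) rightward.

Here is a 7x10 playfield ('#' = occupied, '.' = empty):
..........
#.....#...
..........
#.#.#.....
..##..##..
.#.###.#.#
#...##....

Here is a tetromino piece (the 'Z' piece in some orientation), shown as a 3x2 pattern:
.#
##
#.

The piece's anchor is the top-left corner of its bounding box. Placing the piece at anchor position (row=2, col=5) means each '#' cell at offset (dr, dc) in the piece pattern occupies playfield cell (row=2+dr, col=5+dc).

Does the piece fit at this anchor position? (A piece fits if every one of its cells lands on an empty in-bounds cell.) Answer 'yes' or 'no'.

Answer: yes

Derivation:
Check each piece cell at anchor (2, 5):
  offset (0,1) -> (2,6): empty -> OK
  offset (1,0) -> (3,5): empty -> OK
  offset (1,1) -> (3,6): empty -> OK
  offset (2,0) -> (4,5): empty -> OK
All cells valid: yes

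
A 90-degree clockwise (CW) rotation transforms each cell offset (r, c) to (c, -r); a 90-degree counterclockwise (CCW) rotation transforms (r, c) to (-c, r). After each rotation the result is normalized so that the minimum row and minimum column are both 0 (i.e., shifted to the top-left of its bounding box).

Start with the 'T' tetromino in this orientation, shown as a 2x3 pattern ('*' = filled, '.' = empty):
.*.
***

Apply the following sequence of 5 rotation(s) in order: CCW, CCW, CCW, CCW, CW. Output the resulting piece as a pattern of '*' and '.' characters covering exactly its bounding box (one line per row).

Start:
.*.
***
After rotation 1 (CCW):
.*
**
.*
After rotation 2 (CCW):
***
.*.
After rotation 3 (CCW):
*.
**
*.
After rotation 4 (CCW):
.*.
***
After rotation 5 (CW):
*.
**
*.

Answer: *.
**
*.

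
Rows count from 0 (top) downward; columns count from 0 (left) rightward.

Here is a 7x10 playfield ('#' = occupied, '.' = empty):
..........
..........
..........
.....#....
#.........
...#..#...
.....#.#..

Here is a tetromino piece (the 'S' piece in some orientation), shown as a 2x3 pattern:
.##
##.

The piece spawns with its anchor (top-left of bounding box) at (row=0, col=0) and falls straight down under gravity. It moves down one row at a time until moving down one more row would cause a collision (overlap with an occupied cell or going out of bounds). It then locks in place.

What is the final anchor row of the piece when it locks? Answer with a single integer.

Spawn at (row=0, col=0). Try each row:
  row 0: fits
  row 1: fits
  row 2: fits
  row 3: blocked -> lock at row 2

Answer: 2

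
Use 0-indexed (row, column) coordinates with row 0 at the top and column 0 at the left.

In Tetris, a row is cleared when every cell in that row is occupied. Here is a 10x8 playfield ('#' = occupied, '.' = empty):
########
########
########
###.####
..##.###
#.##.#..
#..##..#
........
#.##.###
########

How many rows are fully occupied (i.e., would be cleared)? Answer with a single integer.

Answer: 4

Derivation:
Check each row:
  row 0: 0 empty cells -> FULL (clear)
  row 1: 0 empty cells -> FULL (clear)
  row 2: 0 empty cells -> FULL (clear)
  row 3: 1 empty cell -> not full
  row 4: 3 empty cells -> not full
  row 5: 4 empty cells -> not full
  row 6: 4 empty cells -> not full
  row 7: 8 empty cells -> not full
  row 8: 2 empty cells -> not full
  row 9: 0 empty cells -> FULL (clear)
Total rows cleared: 4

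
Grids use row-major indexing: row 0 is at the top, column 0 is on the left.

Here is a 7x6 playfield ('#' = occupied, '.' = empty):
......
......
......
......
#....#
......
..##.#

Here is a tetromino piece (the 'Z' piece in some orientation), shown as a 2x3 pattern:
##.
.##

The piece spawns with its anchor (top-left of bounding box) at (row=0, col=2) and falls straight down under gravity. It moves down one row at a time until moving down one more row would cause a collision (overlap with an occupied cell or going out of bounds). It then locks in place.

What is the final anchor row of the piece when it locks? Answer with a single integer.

Answer: 4

Derivation:
Spawn at (row=0, col=2). Try each row:
  row 0: fits
  row 1: fits
  row 2: fits
  row 3: fits
  row 4: fits
  row 5: blocked -> lock at row 4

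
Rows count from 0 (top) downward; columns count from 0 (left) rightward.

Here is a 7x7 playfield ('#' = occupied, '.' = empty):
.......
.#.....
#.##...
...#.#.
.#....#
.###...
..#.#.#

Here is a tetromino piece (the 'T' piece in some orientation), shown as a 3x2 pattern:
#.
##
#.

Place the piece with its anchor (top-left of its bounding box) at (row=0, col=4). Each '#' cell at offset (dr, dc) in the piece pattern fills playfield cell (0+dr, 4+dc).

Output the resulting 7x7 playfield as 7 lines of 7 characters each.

Answer: ....#..
.#..##.
#.###..
...#.#.
.#....#
.###...
..#.#.#

Derivation:
Fill (0+0,4+0) = (0,4)
Fill (0+1,4+0) = (1,4)
Fill (0+1,4+1) = (1,5)
Fill (0+2,4+0) = (2,4)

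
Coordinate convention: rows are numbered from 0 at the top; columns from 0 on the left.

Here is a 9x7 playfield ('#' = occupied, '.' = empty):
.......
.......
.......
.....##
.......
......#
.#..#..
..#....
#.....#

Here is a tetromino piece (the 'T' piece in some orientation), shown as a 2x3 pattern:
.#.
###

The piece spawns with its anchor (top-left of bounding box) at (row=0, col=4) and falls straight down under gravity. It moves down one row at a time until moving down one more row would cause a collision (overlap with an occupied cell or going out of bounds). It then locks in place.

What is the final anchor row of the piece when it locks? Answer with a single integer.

Answer: 1

Derivation:
Spawn at (row=0, col=4). Try each row:
  row 0: fits
  row 1: fits
  row 2: blocked -> lock at row 1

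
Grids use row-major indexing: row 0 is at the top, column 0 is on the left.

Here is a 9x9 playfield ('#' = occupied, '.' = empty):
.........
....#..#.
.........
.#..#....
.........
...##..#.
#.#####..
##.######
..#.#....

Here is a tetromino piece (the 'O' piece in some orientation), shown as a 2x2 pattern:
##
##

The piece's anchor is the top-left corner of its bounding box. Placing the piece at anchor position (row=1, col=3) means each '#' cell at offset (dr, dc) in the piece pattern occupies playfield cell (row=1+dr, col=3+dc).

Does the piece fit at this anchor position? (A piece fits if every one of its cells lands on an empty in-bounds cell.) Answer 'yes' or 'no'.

Check each piece cell at anchor (1, 3):
  offset (0,0) -> (1,3): empty -> OK
  offset (0,1) -> (1,4): occupied ('#') -> FAIL
  offset (1,0) -> (2,3): empty -> OK
  offset (1,1) -> (2,4): empty -> OK
All cells valid: no

Answer: no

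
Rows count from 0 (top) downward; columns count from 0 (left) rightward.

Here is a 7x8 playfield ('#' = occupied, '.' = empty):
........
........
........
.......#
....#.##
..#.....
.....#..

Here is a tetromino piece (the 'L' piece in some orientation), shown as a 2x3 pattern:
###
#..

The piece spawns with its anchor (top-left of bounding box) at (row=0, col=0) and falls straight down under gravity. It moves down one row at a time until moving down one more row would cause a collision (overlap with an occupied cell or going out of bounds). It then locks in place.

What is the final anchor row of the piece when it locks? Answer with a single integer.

Answer: 4

Derivation:
Spawn at (row=0, col=0). Try each row:
  row 0: fits
  row 1: fits
  row 2: fits
  row 3: fits
  row 4: fits
  row 5: blocked -> lock at row 4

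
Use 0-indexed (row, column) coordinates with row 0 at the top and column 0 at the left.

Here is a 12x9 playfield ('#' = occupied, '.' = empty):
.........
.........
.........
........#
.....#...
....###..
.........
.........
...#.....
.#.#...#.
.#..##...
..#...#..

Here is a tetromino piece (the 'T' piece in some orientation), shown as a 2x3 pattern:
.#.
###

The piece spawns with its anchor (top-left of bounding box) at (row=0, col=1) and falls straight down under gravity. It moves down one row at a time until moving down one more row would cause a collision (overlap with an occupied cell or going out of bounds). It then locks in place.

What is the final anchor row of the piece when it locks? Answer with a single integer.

Spawn at (row=0, col=1). Try each row:
  row 0: fits
  row 1: fits
  row 2: fits
  row 3: fits
  row 4: fits
  row 5: fits
  row 6: fits
  row 7: blocked -> lock at row 6

Answer: 6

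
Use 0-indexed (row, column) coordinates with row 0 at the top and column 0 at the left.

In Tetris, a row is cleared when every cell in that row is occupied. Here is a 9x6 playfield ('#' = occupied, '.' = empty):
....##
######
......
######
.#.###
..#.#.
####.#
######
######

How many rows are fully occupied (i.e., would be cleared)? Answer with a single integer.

Answer: 4

Derivation:
Check each row:
  row 0: 4 empty cells -> not full
  row 1: 0 empty cells -> FULL (clear)
  row 2: 6 empty cells -> not full
  row 3: 0 empty cells -> FULL (clear)
  row 4: 2 empty cells -> not full
  row 5: 4 empty cells -> not full
  row 6: 1 empty cell -> not full
  row 7: 0 empty cells -> FULL (clear)
  row 8: 0 empty cells -> FULL (clear)
Total rows cleared: 4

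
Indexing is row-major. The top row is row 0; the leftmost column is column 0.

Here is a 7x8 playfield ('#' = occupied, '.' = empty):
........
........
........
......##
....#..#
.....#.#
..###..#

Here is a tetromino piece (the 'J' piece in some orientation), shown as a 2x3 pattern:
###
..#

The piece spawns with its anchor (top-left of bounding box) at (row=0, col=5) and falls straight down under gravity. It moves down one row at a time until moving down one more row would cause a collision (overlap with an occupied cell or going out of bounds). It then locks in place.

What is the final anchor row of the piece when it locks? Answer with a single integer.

Answer: 1

Derivation:
Spawn at (row=0, col=5). Try each row:
  row 0: fits
  row 1: fits
  row 2: blocked -> lock at row 1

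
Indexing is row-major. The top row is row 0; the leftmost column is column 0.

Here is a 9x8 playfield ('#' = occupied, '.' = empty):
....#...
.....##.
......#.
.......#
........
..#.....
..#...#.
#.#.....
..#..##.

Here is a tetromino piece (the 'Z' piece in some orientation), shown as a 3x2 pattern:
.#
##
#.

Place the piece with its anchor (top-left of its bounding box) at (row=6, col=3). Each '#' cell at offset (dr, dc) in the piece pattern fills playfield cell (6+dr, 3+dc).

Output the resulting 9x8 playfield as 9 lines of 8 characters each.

Fill (6+0,3+1) = (6,4)
Fill (6+1,3+0) = (7,3)
Fill (6+1,3+1) = (7,4)
Fill (6+2,3+0) = (8,3)

Answer: ....#...
.....##.
......#.
.......#
........
..#.....
..#.#.#.
#.###...
..##.##.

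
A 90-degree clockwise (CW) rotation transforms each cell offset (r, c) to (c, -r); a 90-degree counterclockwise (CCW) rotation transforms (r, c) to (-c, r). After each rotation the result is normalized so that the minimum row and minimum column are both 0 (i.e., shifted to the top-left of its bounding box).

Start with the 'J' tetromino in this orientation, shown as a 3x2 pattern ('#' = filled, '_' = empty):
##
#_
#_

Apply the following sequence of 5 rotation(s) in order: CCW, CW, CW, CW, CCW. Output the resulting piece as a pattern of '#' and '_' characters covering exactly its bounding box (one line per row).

Start:
##
#_
#_
After rotation 1 (CCW):
#__
###
After rotation 2 (CW):
##
#_
#_
After rotation 3 (CW):
###
__#
After rotation 4 (CW):
_#
_#
##
After rotation 5 (CCW):
###
__#

Answer: ###
__#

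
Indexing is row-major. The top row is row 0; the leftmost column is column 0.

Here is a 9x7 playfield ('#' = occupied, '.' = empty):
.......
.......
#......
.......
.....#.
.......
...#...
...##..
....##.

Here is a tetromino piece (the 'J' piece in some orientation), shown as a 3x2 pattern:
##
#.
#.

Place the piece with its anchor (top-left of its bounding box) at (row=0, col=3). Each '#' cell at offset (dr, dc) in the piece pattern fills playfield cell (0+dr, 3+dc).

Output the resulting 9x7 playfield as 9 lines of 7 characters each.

Fill (0+0,3+0) = (0,3)
Fill (0+0,3+1) = (0,4)
Fill (0+1,3+0) = (1,3)
Fill (0+2,3+0) = (2,3)

Answer: ...##..
...#...
#..#...
.......
.....#.
.......
...#...
...##..
....##.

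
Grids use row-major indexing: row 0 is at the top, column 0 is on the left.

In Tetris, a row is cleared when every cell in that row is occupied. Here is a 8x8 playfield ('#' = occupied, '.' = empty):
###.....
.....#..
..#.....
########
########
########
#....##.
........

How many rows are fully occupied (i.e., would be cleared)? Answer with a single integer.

Answer: 3

Derivation:
Check each row:
  row 0: 5 empty cells -> not full
  row 1: 7 empty cells -> not full
  row 2: 7 empty cells -> not full
  row 3: 0 empty cells -> FULL (clear)
  row 4: 0 empty cells -> FULL (clear)
  row 5: 0 empty cells -> FULL (clear)
  row 6: 5 empty cells -> not full
  row 7: 8 empty cells -> not full
Total rows cleared: 3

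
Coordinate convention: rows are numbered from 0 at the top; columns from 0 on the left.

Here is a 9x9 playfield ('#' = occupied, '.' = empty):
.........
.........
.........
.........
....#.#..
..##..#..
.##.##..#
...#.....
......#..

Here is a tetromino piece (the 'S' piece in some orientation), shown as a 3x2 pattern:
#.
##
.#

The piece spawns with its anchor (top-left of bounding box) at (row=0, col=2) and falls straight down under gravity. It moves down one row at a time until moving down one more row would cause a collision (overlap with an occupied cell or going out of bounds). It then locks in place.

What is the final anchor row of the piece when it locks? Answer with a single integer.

Spawn at (row=0, col=2). Try each row:
  row 0: fits
  row 1: fits
  row 2: fits
  row 3: blocked -> lock at row 2

Answer: 2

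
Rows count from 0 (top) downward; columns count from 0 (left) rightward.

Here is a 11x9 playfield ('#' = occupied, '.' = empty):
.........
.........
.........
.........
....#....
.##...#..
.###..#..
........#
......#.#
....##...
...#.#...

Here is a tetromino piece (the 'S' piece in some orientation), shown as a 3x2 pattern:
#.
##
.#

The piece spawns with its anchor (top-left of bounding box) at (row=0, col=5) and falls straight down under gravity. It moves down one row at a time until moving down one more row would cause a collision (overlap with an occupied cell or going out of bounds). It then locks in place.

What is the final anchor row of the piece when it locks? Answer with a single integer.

Answer: 2

Derivation:
Spawn at (row=0, col=5). Try each row:
  row 0: fits
  row 1: fits
  row 2: fits
  row 3: blocked -> lock at row 2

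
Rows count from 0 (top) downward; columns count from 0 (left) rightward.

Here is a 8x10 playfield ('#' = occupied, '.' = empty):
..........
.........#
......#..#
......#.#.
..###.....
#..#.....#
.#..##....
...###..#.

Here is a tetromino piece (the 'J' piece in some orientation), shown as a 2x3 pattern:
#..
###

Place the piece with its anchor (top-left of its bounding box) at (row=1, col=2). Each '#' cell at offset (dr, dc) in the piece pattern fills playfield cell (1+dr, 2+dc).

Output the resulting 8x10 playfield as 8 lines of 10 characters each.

Fill (1+0,2+0) = (1,2)
Fill (1+1,2+0) = (2,2)
Fill (1+1,2+1) = (2,3)
Fill (1+1,2+2) = (2,4)

Answer: ..........
..#......#
..###.#..#
......#.#.
..###.....
#..#.....#
.#..##....
...###..#.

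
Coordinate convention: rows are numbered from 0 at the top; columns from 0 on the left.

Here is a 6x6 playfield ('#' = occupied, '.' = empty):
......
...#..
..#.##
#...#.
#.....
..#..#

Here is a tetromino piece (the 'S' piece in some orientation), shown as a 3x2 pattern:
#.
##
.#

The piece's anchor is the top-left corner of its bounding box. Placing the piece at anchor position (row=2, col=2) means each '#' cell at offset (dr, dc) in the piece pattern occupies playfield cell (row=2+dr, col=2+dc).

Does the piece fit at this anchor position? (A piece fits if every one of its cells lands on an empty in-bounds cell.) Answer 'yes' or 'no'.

Answer: no

Derivation:
Check each piece cell at anchor (2, 2):
  offset (0,0) -> (2,2): occupied ('#') -> FAIL
  offset (1,0) -> (3,2): empty -> OK
  offset (1,1) -> (3,3): empty -> OK
  offset (2,1) -> (4,3): empty -> OK
All cells valid: no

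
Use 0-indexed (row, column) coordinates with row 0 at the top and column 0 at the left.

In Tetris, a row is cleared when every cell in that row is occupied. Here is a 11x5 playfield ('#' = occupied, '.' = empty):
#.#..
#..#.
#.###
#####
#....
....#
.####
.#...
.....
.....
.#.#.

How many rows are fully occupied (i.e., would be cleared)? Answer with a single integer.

Answer: 1

Derivation:
Check each row:
  row 0: 3 empty cells -> not full
  row 1: 3 empty cells -> not full
  row 2: 1 empty cell -> not full
  row 3: 0 empty cells -> FULL (clear)
  row 4: 4 empty cells -> not full
  row 5: 4 empty cells -> not full
  row 6: 1 empty cell -> not full
  row 7: 4 empty cells -> not full
  row 8: 5 empty cells -> not full
  row 9: 5 empty cells -> not full
  row 10: 3 empty cells -> not full
Total rows cleared: 1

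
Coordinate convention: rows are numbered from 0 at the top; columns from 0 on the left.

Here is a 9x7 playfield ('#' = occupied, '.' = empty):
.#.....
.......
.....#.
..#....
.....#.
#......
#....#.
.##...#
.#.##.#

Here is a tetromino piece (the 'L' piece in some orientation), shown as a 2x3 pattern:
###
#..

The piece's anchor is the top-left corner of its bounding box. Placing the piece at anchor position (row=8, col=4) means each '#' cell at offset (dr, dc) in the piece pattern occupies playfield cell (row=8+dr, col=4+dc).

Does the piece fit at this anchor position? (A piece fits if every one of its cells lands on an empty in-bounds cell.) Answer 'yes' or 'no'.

Check each piece cell at anchor (8, 4):
  offset (0,0) -> (8,4): occupied ('#') -> FAIL
  offset (0,1) -> (8,5): empty -> OK
  offset (0,2) -> (8,6): occupied ('#') -> FAIL
  offset (1,0) -> (9,4): out of bounds -> FAIL
All cells valid: no

Answer: no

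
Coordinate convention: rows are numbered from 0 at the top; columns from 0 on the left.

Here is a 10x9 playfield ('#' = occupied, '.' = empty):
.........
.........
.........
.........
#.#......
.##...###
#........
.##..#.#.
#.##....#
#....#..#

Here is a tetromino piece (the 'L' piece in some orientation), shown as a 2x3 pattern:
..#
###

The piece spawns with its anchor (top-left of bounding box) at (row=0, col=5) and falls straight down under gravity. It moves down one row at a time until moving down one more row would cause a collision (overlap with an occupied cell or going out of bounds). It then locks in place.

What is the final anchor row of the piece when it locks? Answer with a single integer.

Spawn at (row=0, col=5). Try each row:
  row 0: fits
  row 1: fits
  row 2: fits
  row 3: fits
  row 4: blocked -> lock at row 3

Answer: 3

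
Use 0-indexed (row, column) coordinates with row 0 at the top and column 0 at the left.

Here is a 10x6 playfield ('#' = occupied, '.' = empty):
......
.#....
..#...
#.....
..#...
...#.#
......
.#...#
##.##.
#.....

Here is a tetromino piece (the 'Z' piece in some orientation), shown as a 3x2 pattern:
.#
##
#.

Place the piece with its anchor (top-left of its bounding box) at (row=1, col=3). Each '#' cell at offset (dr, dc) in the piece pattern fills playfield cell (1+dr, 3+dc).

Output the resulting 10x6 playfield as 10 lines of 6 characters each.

Fill (1+0,3+1) = (1,4)
Fill (1+1,3+0) = (2,3)
Fill (1+1,3+1) = (2,4)
Fill (1+2,3+0) = (3,3)

Answer: ......
.#..#.
..###.
#..#..
..#...
...#.#
......
.#...#
##.##.
#.....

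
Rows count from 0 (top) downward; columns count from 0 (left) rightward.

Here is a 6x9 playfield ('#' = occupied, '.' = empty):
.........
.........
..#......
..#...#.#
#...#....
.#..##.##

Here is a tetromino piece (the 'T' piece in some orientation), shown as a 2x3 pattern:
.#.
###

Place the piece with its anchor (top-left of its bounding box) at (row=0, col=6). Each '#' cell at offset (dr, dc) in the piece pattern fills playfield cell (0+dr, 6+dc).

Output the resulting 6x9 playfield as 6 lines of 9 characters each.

Answer: .......#.
......###
..#......
..#...#.#
#...#....
.#..##.##

Derivation:
Fill (0+0,6+1) = (0,7)
Fill (0+1,6+0) = (1,6)
Fill (0+1,6+1) = (1,7)
Fill (0+1,6+2) = (1,8)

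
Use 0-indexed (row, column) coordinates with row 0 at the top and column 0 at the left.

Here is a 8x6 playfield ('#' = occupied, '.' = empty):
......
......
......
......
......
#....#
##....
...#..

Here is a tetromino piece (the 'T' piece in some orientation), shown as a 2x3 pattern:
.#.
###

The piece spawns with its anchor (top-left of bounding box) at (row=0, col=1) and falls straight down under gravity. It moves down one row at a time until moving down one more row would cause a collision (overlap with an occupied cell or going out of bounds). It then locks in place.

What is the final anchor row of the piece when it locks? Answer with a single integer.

Answer: 4

Derivation:
Spawn at (row=0, col=1). Try each row:
  row 0: fits
  row 1: fits
  row 2: fits
  row 3: fits
  row 4: fits
  row 5: blocked -> lock at row 4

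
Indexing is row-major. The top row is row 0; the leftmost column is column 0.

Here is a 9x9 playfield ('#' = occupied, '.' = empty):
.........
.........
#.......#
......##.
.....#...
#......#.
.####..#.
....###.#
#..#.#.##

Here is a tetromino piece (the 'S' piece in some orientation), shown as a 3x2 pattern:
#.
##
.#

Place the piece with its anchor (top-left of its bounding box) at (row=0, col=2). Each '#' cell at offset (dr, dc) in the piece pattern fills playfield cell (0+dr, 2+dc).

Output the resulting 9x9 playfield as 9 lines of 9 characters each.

Answer: ..#......
..##.....
#..#....#
......##.
.....#...
#......#.
.####..#.
....###.#
#..#.#.##

Derivation:
Fill (0+0,2+0) = (0,2)
Fill (0+1,2+0) = (1,2)
Fill (0+1,2+1) = (1,3)
Fill (0+2,2+1) = (2,3)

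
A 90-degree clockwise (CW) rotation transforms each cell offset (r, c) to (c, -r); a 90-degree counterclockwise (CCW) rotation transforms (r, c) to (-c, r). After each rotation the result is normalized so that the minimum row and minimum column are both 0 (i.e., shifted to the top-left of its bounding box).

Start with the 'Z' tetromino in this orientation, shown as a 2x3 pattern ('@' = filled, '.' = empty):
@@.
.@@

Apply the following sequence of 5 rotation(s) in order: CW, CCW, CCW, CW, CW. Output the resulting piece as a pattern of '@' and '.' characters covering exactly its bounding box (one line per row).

Answer: .@
@@
@.

Derivation:
Start:
@@.
.@@
After rotation 1 (CW):
.@
@@
@.
After rotation 2 (CCW):
@@.
.@@
After rotation 3 (CCW):
.@
@@
@.
After rotation 4 (CW):
@@.
.@@
After rotation 5 (CW):
.@
@@
@.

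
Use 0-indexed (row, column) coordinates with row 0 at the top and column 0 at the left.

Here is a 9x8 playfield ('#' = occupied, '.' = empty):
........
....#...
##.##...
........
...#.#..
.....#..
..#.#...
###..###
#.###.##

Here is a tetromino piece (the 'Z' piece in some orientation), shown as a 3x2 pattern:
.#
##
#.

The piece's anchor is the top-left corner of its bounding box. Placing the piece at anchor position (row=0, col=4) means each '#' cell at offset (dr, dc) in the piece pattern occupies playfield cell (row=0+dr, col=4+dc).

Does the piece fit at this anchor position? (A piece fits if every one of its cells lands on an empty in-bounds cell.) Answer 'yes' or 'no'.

Answer: no

Derivation:
Check each piece cell at anchor (0, 4):
  offset (0,1) -> (0,5): empty -> OK
  offset (1,0) -> (1,4): occupied ('#') -> FAIL
  offset (1,1) -> (1,5): empty -> OK
  offset (2,0) -> (2,4): occupied ('#') -> FAIL
All cells valid: no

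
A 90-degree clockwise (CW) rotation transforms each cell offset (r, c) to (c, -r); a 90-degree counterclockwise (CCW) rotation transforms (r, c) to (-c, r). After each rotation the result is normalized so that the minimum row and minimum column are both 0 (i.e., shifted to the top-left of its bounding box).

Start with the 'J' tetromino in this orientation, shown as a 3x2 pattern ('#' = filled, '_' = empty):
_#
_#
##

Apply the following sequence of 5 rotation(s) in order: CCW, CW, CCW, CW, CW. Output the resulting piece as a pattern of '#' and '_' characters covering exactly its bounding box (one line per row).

Start:
_#
_#
##
After rotation 1 (CCW):
###
__#
After rotation 2 (CW):
_#
_#
##
After rotation 3 (CCW):
###
__#
After rotation 4 (CW):
_#
_#
##
After rotation 5 (CW):
#__
###

Answer: #__
###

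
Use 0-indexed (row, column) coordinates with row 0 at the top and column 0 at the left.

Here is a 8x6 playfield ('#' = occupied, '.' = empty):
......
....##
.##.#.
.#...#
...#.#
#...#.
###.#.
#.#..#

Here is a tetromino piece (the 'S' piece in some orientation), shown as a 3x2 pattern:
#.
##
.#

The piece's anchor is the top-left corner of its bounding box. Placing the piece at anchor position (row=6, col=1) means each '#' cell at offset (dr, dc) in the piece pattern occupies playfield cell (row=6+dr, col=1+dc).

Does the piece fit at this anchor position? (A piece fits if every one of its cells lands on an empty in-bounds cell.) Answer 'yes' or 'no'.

Check each piece cell at anchor (6, 1):
  offset (0,0) -> (6,1): occupied ('#') -> FAIL
  offset (1,0) -> (7,1): empty -> OK
  offset (1,1) -> (7,2): occupied ('#') -> FAIL
  offset (2,1) -> (8,2): out of bounds -> FAIL
All cells valid: no

Answer: no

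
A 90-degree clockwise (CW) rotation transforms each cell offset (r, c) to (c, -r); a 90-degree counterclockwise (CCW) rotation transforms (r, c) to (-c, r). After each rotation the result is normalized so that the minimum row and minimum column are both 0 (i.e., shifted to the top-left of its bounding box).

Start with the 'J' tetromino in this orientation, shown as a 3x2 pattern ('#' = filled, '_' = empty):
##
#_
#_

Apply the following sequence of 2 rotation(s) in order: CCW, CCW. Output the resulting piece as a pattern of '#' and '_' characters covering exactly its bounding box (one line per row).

Answer: _#
_#
##

Derivation:
Start:
##
#_
#_
After rotation 1 (CCW):
#__
###
After rotation 2 (CCW):
_#
_#
##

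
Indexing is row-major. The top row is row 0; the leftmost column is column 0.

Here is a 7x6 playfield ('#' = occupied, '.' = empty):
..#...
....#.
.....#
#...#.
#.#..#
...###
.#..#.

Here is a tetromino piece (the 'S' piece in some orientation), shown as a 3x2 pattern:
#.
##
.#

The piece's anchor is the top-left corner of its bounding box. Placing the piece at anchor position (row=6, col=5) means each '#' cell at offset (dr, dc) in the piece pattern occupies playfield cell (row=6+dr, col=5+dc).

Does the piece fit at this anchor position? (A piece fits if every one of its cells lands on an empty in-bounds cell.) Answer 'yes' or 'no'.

Answer: no

Derivation:
Check each piece cell at anchor (6, 5):
  offset (0,0) -> (6,5): empty -> OK
  offset (1,0) -> (7,5): out of bounds -> FAIL
  offset (1,1) -> (7,6): out of bounds -> FAIL
  offset (2,1) -> (8,6): out of bounds -> FAIL
All cells valid: no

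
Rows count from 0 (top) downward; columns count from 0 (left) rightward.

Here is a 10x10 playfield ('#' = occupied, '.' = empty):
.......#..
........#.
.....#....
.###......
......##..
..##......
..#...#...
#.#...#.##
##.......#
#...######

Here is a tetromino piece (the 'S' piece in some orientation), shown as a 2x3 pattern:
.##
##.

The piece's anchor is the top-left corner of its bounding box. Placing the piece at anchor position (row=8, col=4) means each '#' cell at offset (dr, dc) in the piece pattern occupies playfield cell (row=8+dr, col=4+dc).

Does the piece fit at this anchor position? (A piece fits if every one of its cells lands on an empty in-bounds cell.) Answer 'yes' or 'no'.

Check each piece cell at anchor (8, 4):
  offset (0,1) -> (8,5): empty -> OK
  offset (0,2) -> (8,6): empty -> OK
  offset (1,0) -> (9,4): occupied ('#') -> FAIL
  offset (1,1) -> (9,5): occupied ('#') -> FAIL
All cells valid: no

Answer: no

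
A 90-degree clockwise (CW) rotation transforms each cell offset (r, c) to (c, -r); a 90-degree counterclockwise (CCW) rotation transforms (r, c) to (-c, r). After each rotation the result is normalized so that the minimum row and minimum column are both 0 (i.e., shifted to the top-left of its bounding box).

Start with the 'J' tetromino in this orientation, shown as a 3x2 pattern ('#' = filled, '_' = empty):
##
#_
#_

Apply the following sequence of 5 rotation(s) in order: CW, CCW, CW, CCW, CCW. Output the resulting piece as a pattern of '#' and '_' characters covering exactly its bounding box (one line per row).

Answer: #__
###

Derivation:
Start:
##
#_
#_
After rotation 1 (CW):
###
__#
After rotation 2 (CCW):
##
#_
#_
After rotation 3 (CW):
###
__#
After rotation 4 (CCW):
##
#_
#_
After rotation 5 (CCW):
#__
###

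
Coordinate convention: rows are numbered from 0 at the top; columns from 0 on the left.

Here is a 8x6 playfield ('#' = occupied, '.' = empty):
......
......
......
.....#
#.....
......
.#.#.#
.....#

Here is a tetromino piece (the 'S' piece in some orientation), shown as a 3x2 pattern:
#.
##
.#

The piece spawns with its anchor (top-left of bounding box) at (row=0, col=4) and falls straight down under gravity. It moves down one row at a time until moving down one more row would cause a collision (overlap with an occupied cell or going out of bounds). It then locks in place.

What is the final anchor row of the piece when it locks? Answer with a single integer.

Answer: 0

Derivation:
Spawn at (row=0, col=4). Try each row:
  row 0: fits
  row 1: blocked -> lock at row 0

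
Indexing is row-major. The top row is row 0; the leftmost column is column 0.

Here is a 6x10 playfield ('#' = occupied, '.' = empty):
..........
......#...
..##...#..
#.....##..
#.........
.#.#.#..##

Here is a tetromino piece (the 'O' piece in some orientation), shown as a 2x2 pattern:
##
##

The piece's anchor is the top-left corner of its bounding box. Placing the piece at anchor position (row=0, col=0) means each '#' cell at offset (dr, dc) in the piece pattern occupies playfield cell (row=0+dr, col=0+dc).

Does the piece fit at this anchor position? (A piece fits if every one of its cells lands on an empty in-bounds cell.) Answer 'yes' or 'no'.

Answer: yes

Derivation:
Check each piece cell at anchor (0, 0):
  offset (0,0) -> (0,0): empty -> OK
  offset (0,1) -> (0,1): empty -> OK
  offset (1,0) -> (1,0): empty -> OK
  offset (1,1) -> (1,1): empty -> OK
All cells valid: yes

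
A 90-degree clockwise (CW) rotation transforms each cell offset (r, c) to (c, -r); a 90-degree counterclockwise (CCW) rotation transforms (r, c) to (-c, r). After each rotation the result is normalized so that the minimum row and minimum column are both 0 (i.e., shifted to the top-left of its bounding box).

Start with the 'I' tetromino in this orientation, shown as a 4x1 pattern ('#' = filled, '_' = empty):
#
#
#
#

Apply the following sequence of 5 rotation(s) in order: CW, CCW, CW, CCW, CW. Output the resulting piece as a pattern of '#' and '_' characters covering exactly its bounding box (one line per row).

Start:
#
#
#
#
After rotation 1 (CW):
####
After rotation 2 (CCW):
#
#
#
#
After rotation 3 (CW):
####
After rotation 4 (CCW):
#
#
#
#
After rotation 5 (CW):
####

Answer: ####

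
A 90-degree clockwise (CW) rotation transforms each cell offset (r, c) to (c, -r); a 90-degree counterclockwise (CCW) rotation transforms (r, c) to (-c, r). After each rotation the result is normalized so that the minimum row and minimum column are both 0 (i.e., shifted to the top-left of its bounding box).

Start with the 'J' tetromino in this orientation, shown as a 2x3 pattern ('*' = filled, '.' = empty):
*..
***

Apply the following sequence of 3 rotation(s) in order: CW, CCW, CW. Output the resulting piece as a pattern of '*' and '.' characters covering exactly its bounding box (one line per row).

Start:
*..
***
After rotation 1 (CW):
**
*.
*.
After rotation 2 (CCW):
*..
***
After rotation 3 (CW):
**
*.
*.

Answer: **
*.
*.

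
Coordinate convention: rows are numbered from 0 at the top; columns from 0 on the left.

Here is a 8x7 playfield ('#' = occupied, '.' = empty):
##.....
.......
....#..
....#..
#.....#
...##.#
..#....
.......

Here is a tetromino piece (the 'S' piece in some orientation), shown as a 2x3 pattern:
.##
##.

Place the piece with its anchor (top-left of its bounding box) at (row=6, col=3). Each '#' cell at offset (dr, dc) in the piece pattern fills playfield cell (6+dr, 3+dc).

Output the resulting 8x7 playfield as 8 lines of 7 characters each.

Answer: ##.....
.......
....#..
....#..
#.....#
...##.#
..#.##.
...##..

Derivation:
Fill (6+0,3+1) = (6,4)
Fill (6+0,3+2) = (6,5)
Fill (6+1,3+0) = (7,3)
Fill (6+1,3+1) = (7,4)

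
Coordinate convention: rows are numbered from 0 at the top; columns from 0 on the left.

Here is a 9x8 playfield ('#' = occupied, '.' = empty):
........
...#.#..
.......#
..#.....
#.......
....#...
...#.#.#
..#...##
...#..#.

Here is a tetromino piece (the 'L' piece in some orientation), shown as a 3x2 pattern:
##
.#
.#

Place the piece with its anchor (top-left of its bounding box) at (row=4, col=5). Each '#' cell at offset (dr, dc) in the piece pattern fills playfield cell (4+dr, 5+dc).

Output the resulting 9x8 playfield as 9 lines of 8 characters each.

Fill (4+0,5+0) = (4,5)
Fill (4+0,5+1) = (4,6)
Fill (4+1,5+1) = (5,6)
Fill (4+2,5+1) = (6,6)

Answer: ........
...#.#..
.......#
..#.....
#....##.
....#.#.
...#.###
..#...##
...#..#.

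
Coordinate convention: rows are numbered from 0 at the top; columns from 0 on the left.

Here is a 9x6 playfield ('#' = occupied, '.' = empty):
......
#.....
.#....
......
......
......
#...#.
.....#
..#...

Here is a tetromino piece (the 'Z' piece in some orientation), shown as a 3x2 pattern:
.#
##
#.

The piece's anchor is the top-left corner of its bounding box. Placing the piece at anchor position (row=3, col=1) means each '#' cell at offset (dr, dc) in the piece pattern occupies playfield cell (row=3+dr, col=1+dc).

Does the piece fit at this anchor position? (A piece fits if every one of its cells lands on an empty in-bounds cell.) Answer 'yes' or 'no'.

Check each piece cell at anchor (3, 1):
  offset (0,1) -> (3,2): empty -> OK
  offset (1,0) -> (4,1): empty -> OK
  offset (1,1) -> (4,2): empty -> OK
  offset (2,0) -> (5,1): empty -> OK
All cells valid: yes

Answer: yes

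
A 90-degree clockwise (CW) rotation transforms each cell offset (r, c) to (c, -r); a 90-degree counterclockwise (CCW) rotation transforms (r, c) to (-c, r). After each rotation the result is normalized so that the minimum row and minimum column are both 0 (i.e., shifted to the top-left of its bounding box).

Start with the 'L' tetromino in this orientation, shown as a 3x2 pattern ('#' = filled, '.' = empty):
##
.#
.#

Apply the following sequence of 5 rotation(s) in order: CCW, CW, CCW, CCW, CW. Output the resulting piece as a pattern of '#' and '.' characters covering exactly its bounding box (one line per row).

Start:
##
.#
.#
After rotation 1 (CCW):
###
#..
After rotation 2 (CW):
##
.#
.#
After rotation 3 (CCW):
###
#..
After rotation 4 (CCW):
#.
#.
##
After rotation 5 (CW):
###
#..

Answer: ###
#..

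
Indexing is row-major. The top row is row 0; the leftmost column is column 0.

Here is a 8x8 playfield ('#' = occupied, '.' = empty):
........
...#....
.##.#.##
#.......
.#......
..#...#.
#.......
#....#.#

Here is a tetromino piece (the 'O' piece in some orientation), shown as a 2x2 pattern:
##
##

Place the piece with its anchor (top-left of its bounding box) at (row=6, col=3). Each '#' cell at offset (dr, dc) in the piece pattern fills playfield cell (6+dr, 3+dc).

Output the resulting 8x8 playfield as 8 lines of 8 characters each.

Fill (6+0,3+0) = (6,3)
Fill (6+0,3+1) = (6,4)
Fill (6+1,3+0) = (7,3)
Fill (6+1,3+1) = (7,4)

Answer: ........
...#....
.##.#.##
#.......
.#......
..#...#.
#..##...
#..###.#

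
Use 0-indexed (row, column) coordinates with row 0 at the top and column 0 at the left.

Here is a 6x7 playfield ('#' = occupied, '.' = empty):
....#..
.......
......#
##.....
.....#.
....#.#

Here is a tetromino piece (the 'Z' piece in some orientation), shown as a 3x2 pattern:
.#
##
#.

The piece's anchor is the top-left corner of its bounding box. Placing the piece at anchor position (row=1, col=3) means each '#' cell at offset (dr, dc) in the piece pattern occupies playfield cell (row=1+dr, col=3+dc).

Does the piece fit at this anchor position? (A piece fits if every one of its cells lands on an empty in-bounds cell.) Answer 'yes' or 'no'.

Answer: yes

Derivation:
Check each piece cell at anchor (1, 3):
  offset (0,1) -> (1,4): empty -> OK
  offset (1,0) -> (2,3): empty -> OK
  offset (1,1) -> (2,4): empty -> OK
  offset (2,0) -> (3,3): empty -> OK
All cells valid: yes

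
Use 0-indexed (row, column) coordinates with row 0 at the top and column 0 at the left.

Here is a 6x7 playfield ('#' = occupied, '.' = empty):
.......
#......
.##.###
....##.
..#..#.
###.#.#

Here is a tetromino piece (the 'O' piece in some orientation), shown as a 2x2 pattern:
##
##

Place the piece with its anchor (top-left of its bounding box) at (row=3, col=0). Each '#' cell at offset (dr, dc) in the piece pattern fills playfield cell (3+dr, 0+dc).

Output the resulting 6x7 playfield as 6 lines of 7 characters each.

Fill (3+0,0+0) = (3,0)
Fill (3+0,0+1) = (3,1)
Fill (3+1,0+0) = (4,0)
Fill (3+1,0+1) = (4,1)

Answer: .......
#......
.##.###
##..##.
###..#.
###.#.#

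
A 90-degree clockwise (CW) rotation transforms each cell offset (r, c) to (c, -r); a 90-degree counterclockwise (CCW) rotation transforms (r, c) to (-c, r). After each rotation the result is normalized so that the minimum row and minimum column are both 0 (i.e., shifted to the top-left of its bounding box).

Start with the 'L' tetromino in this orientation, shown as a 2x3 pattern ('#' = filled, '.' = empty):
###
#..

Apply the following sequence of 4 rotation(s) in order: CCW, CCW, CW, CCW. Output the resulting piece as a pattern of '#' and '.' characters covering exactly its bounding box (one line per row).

Start:
###
#..
After rotation 1 (CCW):
#.
#.
##
After rotation 2 (CCW):
..#
###
After rotation 3 (CW):
#.
#.
##
After rotation 4 (CCW):
..#
###

Answer: ..#
###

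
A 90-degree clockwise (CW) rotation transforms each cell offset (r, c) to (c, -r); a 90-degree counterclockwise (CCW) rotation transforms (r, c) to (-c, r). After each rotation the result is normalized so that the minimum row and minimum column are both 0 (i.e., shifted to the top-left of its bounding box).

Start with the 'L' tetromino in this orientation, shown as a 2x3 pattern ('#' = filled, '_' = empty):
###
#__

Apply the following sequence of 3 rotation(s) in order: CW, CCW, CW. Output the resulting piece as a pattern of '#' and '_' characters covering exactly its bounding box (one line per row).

Answer: ##
_#
_#

Derivation:
Start:
###
#__
After rotation 1 (CW):
##
_#
_#
After rotation 2 (CCW):
###
#__
After rotation 3 (CW):
##
_#
_#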